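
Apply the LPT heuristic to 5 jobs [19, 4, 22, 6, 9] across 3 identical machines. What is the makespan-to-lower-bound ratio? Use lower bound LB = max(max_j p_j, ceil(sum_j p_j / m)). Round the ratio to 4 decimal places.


LPT order: [22, 19, 9, 6, 4]
Machine loads after assignment: [22, 19, 19]
LPT makespan = 22
Lower bound = max(max_job, ceil(total/3)) = max(22, 20) = 22
Ratio = 22 / 22 = 1.0

1.0


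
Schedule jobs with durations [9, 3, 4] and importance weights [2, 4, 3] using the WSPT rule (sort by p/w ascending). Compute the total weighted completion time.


Compute p/w ratios and sort ascending (WSPT): [(3, 4), (4, 3), (9, 2)]
Compute weighted completion times:
  Job (p=3,w=4): C=3, w*C=4*3=12
  Job (p=4,w=3): C=7, w*C=3*7=21
  Job (p=9,w=2): C=16, w*C=2*16=32
Total weighted completion time = 65

65


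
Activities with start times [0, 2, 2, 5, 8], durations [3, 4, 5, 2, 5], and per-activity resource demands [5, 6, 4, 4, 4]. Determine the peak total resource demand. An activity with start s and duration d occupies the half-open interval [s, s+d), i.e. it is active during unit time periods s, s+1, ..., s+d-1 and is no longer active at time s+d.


Each activity i is active on [start_i, start_i + duration_i).
Compute total resource usage per time slot:
  t=0: active resources = [5], total = 5
  t=1: active resources = [5], total = 5
  t=2: active resources = [5, 6, 4], total = 15
  t=3: active resources = [6, 4], total = 10
  t=4: active resources = [6, 4], total = 10
  t=5: active resources = [6, 4, 4], total = 14
  t=6: active resources = [4, 4], total = 8
  t=7: active resources = [], total = 0
  t=8: active resources = [4], total = 4
  t=9: active resources = [4], total = 4
  t=10: active resources = [4], total = 4
  t=11: active resources = [4], total = 4
  t=12: active resources = [4], total = 4
Peak resource demand = 15

15


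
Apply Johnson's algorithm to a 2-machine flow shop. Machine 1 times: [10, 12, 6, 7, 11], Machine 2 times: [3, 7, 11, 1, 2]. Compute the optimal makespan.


Apply Johnson's rule:
  Group 1 (a <= b): [(3, 6, 11)]
  Group 2 (a > b): [(2, 12, 7), (1, 10, 3), (5, 11, 2), (4, 7, 1)]
Optimal job order: [3, 2, 1, 5, 4]
Schedule:
  Job 3: M1 done at 6, M2 done at 17
  Job 2: M1 done at 18, M2 done at 25
  Job 1: M1 done at 28, M2 done at 31
  Job 5: M1 done at 39, M2 done at 41
  Job 4: M1 done at 46, M2 done at 47
Makespan = 47

47


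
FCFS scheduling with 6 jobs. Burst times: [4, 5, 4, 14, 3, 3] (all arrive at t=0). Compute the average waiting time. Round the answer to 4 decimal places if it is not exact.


FCFS order (as given): [4, 5, 4, 14, 3, 3]
Waiting times:
  Job 1: wait = 0
  Job 2: wait = 4
  Job 3: wait = 9
  Job 4: wait = 13
  Job 5: wait = 27
  Job 6: wait = 30
Sum of waiting times = 83
Average waiting time = 83/6 = 13.8333

13.8333


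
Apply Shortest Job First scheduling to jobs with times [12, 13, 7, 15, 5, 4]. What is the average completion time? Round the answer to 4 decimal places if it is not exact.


SJF order (ascending): [4, 5, 7, 12, 13, 15]
Completion times:
  Job 1: burst=4, C=4
  Job 2: burst=5, C=9
  Job 3: burst=7, C=16
  Job 4: burst=12, C=28
  Job 5: burst=13, C=41
  Job 6: burst=15, C=56
Average completion = 154/6 = 25.6667

25.6667


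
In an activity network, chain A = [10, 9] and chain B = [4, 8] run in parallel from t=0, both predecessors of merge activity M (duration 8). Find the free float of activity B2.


ES(B2) = sum of predecessors on chain B = 4
EF(B2) = ES + duration = 4 + 8 = 12
Successor of B2 is M. ES(M) = max(sum(A), sum(B)) = max(19, 12) = 19
Free float = ES(successor) - EF(current) = 19 - 12 = 7

7


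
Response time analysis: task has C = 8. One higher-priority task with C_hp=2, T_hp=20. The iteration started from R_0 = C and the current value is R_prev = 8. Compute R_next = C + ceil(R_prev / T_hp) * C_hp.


R_next = C + ceil(R_prev / T_hp) * C_hp
ceil(8 / 20) = ceil(0.4) = 1
Interference = 1 * 2 = 2
R_next = 8 + 2 = 10

10


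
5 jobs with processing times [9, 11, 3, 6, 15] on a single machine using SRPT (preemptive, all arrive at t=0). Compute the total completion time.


Since all jobs arrive at t=0, SRPT equals SPT ordering.
SPT order: [3, 6, 9, 11, 15]
Completion times:
  Job 1: p=3, C=3
  Job 2: p=6, C=9
  Job 3: p=9, C=18
  Job 4: p=11, C=29
  Job 5: p=15, C=44
Total completion time = 3 + 9 + 18 + 29 + 44 = 103

103


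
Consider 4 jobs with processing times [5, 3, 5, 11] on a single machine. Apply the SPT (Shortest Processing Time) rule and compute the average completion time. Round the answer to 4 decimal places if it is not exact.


Sort jobs by processing time (SPT order): [3, 5, 5, 11]
Compute completion times sequentially:
  Job 1: processing = 3, completes at 3
  Job 2: processing = 5, completes at 8
  Job 3: processing = 5, completes at 13
  Job 4: processing = 11, completes at 24
Sum of completion times = 48
Average completion time = 48/4 = 12.0

12.0


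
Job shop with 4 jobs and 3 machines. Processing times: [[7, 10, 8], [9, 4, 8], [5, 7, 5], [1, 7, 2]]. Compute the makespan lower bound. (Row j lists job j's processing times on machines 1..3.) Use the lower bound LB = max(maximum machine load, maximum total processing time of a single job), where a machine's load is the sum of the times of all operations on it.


Machine loads:
  Machine 1: 7 + 9 + 5 + 1 = 22
  Machine 2: 10 + 4 + 7 + 7 = 28
  Machine 3: 8 + 8 + 5 + 2 = 23
Max machine load = 28
Job totals:
  Job 1: 25
  Job 2: 21
  Job 3: 17
  Job 4: 10
Max job total = 25
Lower bound = max(28, 25) = 28

28


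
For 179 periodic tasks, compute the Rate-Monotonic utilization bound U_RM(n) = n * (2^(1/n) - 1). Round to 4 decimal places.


Compute 2^(1/179) = 1.0038798378
Subtract 1: 1.0038798378 - 1 = 0.0038798378
Multiply by n: 179 * 0.0038798378 = 0.6944909662
Round to 4 dp: 0.6945

0.6945


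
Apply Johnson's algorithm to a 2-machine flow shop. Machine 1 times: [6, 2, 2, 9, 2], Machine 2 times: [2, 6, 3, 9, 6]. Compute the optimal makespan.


Apply Johnson's rule:
  Group 1 (a <= b): [(2, 2, 6), (3, 2, 3), (5, 2, 6), (4, 9, 9)]
  Group 2 (a > b): [(1, 6, 2)]
Optimal job order: [2, 3, 5, 4, 1]
Schedule:
  Job 2: M1 done at 2, M2 done at 8
  Job 3: M1 done at 4, M2 done at 11
  Job 5: M1 done at 6, M2 done at 17
  Job 4: M1 done at 15, M2 done at 26
  Job 1: M1 done at 21, M2 done at 28
Makespan = 28

28


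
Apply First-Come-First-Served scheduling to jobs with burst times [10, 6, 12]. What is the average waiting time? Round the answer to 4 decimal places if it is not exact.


FCFS order (as given): [10, 6, 12]
Waiting times:
  Job 1: wait = 0
  Job 2: wait = 10
  Job 3: wait = 16
Sum of waiting times = 26
Average waiting time = 26/3 = 8.6667

8.6667


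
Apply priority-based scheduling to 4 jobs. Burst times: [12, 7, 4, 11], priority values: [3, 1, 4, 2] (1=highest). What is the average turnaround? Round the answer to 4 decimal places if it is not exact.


Sort by priority (ascending = highest first):
Order: [(1, 7), (2, 11), (3, 12), (4, 4)]
Completion times:
  Priority 1, burst=7, C=7
  Priority 2, burst=11, C=18
  Priority 3, burst=12, C=30
  Priority 4, burst=4, C=34
Average turnaround = 89/4 = 22.25

22.25


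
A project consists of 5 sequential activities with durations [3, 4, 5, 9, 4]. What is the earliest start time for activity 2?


Activity 2 starts after activities 1 through 1 complete.
Predecessor durations: [3]
ES = 3 = 3

3


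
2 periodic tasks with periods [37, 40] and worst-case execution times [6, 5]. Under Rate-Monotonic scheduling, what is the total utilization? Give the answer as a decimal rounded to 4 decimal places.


Compute individual utilizations (exact fractions):
  Task 1: C/T = 6/37 (approx. 0.1622)
  Task 2: C/T = 5/40 = 1/8 (approx. 0.125)
Total utilization U = 6/37 + 1/8 = 85/296
Rounded to 4 decimal places: U = 0.2872
RM (Liu & Layland) bound for 2 tasks = 0.828427; compare with U = 85/296 (approx. 0.287162)
U <= bound, so schedulable by RM sufficient condition.

0.2872


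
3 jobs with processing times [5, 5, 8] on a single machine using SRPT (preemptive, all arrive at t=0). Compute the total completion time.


Since all jobs arrive at t=0, SRPT equals SPT ordering.
SPT order: [5, 5, 8]
Completion times:
  Job 1: p=5, C=5
  Job 2: p=5, C=10
  Job 3: p=8, C=18
Total completion time = 5 + 10 + 18 = 33

33


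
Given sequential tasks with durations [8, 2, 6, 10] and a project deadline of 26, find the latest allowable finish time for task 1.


LF(activity 1) = deadline - sum of successor durations
Successors: activities 2 through 4 with durations [2, 6, 10]
Sum of successor durations = 18
LF = 26 - 18 = 8

8


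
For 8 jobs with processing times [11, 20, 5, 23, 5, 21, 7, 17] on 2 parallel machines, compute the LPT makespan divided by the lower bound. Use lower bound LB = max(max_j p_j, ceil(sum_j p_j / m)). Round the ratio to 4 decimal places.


LPT order: [23, 21, 20, 17, 11, 7, 5, 5]
Machine loads after assignment: [56, 53]
LPT makespan = 56
Lower bound = max(max_job, ceil(total/2)) = max(23, 55) = 55
Ratio = 56 / 55 = 1.0182

1.0182


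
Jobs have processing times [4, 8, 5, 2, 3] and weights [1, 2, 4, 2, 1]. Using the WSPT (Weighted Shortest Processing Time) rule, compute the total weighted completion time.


Compute p/w ratios and sort ascending (WSPT): [(2, 2), (5, 4), (3, 1), (4, 1), (8, 2)]
Compute weighted completion times:
  Job (p=2,w=2): C=2, w*C=2*2=4
  Job (p=5,w=4): C=7, w*C=4*7=28
  Job (p=3,w=1): C=10, w*C=1*10=10
  Job (p=4,w=1): C=14, w*C=1*14=14
  Job (p=8,w=2): C=22, w*C=2*22=44
Total weighted completion time = 100

100


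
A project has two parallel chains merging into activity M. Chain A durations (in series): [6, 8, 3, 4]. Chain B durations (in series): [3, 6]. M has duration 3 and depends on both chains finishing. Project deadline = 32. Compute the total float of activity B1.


Forward pass: ES(B1) = sum of predecessors on chain B = 0
EF = ES + duration = 0 + 3 = 3
Backward pass: LF(M) = deadline = 32; LS(M) = 32 - 3 = 29
LF(B1) = LS(M) - sum(successors on chain B) = 29 - 6 = 23
LS = LF - duration = 23 - 3 = 20
Total float = LS - ES = 20 - 0 = 20

20


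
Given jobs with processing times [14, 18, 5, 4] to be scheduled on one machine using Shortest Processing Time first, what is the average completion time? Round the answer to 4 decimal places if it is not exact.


Sort jobs by processing time (SPT order): [4, 5, 14, 18]
Compute completion times sequentially:
  Job 1: processing = 4, completes at 4
  Job 2: processing = 5, completes at 9
  Job 3: processing = 14, completes at 23
  Job 4: processing = 18, completes at 41
Sum of completion times = 77
Average completion time = 77/4 = 19.25

19.25


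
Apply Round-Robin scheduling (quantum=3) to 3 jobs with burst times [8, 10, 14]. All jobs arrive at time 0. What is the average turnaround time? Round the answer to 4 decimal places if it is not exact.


Time quantum = 3
Execution trace:
  J1 runs 3 units, time = 3
  J2 runs 3 units, time = 6
  J3 runs 3 units, time = 9
  J1 runs 3 units, time = 12
  J2 runs 3 units, time = 15
  J3 runs 3 units, time = 18
  J1 runs 2 units, time = 20
  J2 runs 3 units, time = 23
  J3 runs 3 units, time = 26
  J2 runs 1 units, time = 27
  J3 runs 3 units, time = 30
  J3 runs 2 units, time = 32
Finish times: [20, 27, 32]
Average turnaround = 79/3 = 26.3333

26.3333


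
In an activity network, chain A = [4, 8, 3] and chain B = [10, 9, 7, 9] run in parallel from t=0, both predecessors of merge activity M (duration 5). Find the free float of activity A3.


ES(A3) = sum of predecessors on chain A = 12
EF(A3) = ES + duration = 12 + 3 = 15
Successor of A3 is M. ES(M) = max(sum(A), sum(B)) = max(15, 35) = 35
Free float = ES(successor) - EF(current) = 35 - 15 = 20

20


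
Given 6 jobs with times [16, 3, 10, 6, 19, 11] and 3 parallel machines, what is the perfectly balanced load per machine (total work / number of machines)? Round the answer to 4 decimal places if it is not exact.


Total processing time = 16 + 3 + 10 + 6 + 19 + 11 = 65
Number of machines = 3
Ideal balanced load = 65 / 3 = 21.6667

21.6667


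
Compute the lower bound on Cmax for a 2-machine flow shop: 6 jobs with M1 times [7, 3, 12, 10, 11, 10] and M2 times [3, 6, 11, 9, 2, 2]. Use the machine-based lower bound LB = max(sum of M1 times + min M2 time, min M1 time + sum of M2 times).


LB1 = sum(M1 times) + min(M2 times) = 53 + 2 = 55
LB2 = min(M1 times) + sum(M2 times) = 3 + 33 = 36
Lower bound = max(LB1, LB2) = max(55, 36) = 55

55


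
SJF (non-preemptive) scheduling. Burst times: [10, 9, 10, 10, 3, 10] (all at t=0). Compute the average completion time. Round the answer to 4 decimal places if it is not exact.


SJF order (ascending): [3, 9, 10, 10, 10, 10]
Completion times:
  Job 1: burst=3, C=3
  Job 2: burst=9, C=12
  Job 3: burst=10, C=22
  Job 4: burst=10, C=32
  Job 5: burst=10, C=42
  Job 6: burst=10, C=52
Average completion = 163/6 = 27.1667

27.1667


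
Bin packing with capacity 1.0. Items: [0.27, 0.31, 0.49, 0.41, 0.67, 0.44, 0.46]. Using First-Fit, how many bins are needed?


Place items sequentially using First-Fit:
  Item 0.27 -> new Bin 1
  Item 0.31 -> Bin 1 (now 0.58)
  Item 0.49 -> new Bin 2
  Item 0.41 -> Bin 1 (now 0.99)
  Item 0.67 -> new Bin 3
  Item 0.44 -> Bin 2 (now 0.93)
  Item 0.46 -> new Bin 4
Total bins used = 4

4


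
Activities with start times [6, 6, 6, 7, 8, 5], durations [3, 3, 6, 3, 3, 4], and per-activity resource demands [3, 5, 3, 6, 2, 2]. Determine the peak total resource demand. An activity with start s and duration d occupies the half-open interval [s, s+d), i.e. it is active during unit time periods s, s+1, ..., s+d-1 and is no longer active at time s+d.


Each activity i is active on [start_i, start_i + duration_i).
Compute total resource usage per time slot:
  t=0: active resources = [], total = 0
  t=1: active resources = [], total = 0
  t=2: active resources = [], total = 0
  t=3: active resources = [], total = 0
  t=4: active resources = [], total = 0
  t=5: active resources = [2], total = 2
  t=6: active resources = [3, 5, 3, 2], total = 13
  t=7: active resources = [3, 5, 3, 6, 2], total = 19
  t=8: active resources = [3, 5, 3, 6, 2, 2], total = 21
  t=9: active resources = [3, 6, 2], total = 11
  t=10: active resources = [3, 2], total = 5
  t=11: active resources = [3], total = 3
Peak resource demand = 21

21


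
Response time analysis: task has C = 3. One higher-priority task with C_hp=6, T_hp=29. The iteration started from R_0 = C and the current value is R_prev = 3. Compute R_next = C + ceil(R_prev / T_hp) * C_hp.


R_next = C + ceil(R_prev / T_hp) * C_hp
ceil(3 / 29) = ceil(0.1034) = 1
Interference = 1 * 6 = 6
R_next = 3 + 6 = 9

9


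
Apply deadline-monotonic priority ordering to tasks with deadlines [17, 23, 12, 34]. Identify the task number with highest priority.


Sort tasks by relative deadline (ascending):
  Task 3: deadline = 12
  Task 1: deadline = 17
  Task 2: deadline = 23
  Task 4: deadline = 34
Priority order (highest first): [3, 1, 2, 4]
Highest priority task = 3

3


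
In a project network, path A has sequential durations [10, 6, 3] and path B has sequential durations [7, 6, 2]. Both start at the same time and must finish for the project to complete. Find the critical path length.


Path A total = 10 + 6 + 3 = 19
Path B total = 7 + 6 + 2 = 15
Critical path = longest path = max(19, 15) = 19

19


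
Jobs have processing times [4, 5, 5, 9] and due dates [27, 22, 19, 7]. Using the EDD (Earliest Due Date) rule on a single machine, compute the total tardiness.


Sort by due date (EDD order): [(9, 7), (5, 19), (5, 22), (4, 27)]
Compute completion times and tardiness:
  Job 1: p=9, d=7, C=9, tardiness=max(0,9-7)=2
  Job 2: p=5, d=19, C=14, tardiness=max(0,14-19)=0
  Job 3: p=5, d=22, C=19, tardiness=max(0,19-22)=0
  Job 4: p=4, d=27, C=23, tardiness=max(0,23-27)=0
Total tardiness = 2

2


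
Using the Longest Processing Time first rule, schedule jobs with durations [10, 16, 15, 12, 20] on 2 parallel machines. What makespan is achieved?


Sort jobs in decreasing order (LPT): [20, 16, 15, 12, 10]
Assign each job to the least loaded machine:
  Machine 1: jobs [20, 12], load = 32
  Machine 2: jobs [16, 15, 10], load = 41
Makespan = max load = 41

41


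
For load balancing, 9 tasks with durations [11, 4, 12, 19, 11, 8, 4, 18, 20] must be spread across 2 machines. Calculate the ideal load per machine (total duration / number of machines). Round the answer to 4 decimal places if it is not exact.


Total processing time = 11 + 4 + 12 + 19 + 11 + 8 + 4 + 18 + 20 = 107
Number of machines = 2
Ideal balanced load = 107 / 2 = 53.5

53.5


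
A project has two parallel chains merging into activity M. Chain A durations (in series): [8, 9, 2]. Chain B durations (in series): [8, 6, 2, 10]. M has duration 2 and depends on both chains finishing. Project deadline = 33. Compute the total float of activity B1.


Forward pass: ES(B1) = sum of predecessors on chain B = 0
EF = ES + duration = 0 + 8 = 8
Backward pass: LF(M) = deadline = 33; LS(M) = 33 - 2 = 31
LF(B1) = LS(M) - sum(successors on chain B) = 31 - 18 = 13
LS = LF - duration = 13 - 8 = 5
Total float = LS - ES = 5 - 0 = 5

5


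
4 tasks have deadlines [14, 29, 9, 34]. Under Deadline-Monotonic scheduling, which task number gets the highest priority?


Sort tasks by relative deadline (ascending):
  Task 3: deadline = 9
  Task 1: deadline = 14
  Task 2: deadline = 29
  Task 4: deadline = 34
Priority order (highest first): [3, 1, 2, 4]
Highest priority task = 3

3


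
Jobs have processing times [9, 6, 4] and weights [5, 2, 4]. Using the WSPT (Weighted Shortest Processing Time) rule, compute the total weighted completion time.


Compute p/w ratios and sort ascending (WSPT): [(4, 4), (9, 5), (6, 2)]
Compute weighted completion times:
  Job (p=4,w=4): C=4, w*C=4*4=16
  Job (p=9,w=5): C=13, w*C=5*13=65
  Job (p=6,w=2): C=19, w*C=2*19=38
Total weighted completion time = 119

119


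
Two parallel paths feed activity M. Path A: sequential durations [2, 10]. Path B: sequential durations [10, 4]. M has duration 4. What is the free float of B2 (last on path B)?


ES(B2) = sum of predecessors on chain B = 10
EF(B2) = ES + duration = 10 + 4 = 14
Successor of B2 is M. ES(M) = max(sum(A), sum(B)) = max(12, 14) = 14
Free float = ES(successor) - EF(current) = 14 - 14 = 0

0


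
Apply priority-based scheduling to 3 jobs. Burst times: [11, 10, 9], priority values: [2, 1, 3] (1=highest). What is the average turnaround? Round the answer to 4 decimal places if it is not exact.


Sort by priority (ascending = highest first):
Order: [(1, 10), (2, 11), (3, 9)]
Completion times:
  Priority 1, burst=10, C=10
  Priority 2, burst=11, C=21
  Priority 3, burst=9, C=30
Average turnaround = 61/3 = 20.3333

20.3333


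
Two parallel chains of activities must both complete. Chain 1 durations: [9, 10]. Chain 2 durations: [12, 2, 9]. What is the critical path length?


Path A total = 9 + 10 = 19
Path B total = 12 + 2 + 9 = 23
Critical path = longest path = max(19, 23) = 23

23


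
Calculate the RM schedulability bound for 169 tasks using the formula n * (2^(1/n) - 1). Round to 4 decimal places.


Compute 2^(1/169) = 1.0041098851
Subtract 1: 1.0041098851 - 1 = 0.0041098851
Multiply by n: 169 * 0.0041098851 = 0.6945705819
Round to 4 dp: 0.6946

0.6946


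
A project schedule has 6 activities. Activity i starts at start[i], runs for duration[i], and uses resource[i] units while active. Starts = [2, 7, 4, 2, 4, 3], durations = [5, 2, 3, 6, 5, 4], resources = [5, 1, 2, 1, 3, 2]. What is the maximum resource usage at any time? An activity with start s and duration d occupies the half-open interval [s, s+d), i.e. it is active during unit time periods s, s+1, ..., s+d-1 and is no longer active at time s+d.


Each activity i is active on [start_i, start_i + duration_i).
Compute total resource usage per time slot:
  t=0: active resources = [], total = 0
  t=1: active resources = [], total = 0
  t=2: active resources = [5, 1], total = 6
  t=3: active resources = [5, 1, 2], total = 8
  t=4: active resources = [5, 2, 1, 3, 2], total = 13
  t=5: active resources = [5, 2, 1, 3, 2], total = 13
  t=6: active resources = [5, 2, 1, 3, 2], total = 13
  t=7: active resources = [1, 1, 3], total = 5
  t=8: active resources = [1, 3], total = 4
Peak resource demand = 13

13


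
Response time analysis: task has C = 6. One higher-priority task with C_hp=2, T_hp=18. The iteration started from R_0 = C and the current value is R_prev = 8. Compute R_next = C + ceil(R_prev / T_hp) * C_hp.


R_next = C + ceil(R_prev / T_hp) * C_hp
ceil(8 / 18) = ceil(0.4444) = 1
Interference = 1 * 2 = 2
R_next = 6 + 2 = 8
R_next = R_prev, so the iteration has converged (response time = 8).

8


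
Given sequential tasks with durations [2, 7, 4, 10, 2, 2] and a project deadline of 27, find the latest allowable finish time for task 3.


LF(activity 3) = deadline - sum of successor durations
Successors: activities 4 through 6 with durations [10, 2, 2]
Sum of successor durations = 14
LF = 27 - 14 = 13

13


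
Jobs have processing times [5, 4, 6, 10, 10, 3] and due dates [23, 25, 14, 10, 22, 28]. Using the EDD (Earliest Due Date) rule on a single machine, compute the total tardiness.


Sort by due date (EDD order): [(10, 10), (6, 14), (10, 22), (5, 23), (4, 25), (3, 28)]
Compute completion times and tardiness:
  Job 1: p=10, d=10, C=10, tardiness=max(0,10-10)=0
  Job 2: p=6, d=14, C=16, tardiness=max(0,16-14)=2
  Job 3: p=10, d=22, C=26, tardiness=max(0,26-22)=4
  Job 4: p=5, d=23, C=31, tardiness=max(0,31-23)=8
  Job 5: p=4, d=25, C=35, tardiness=max(0,35-25)=10
  Job 6: p=3, d=28, C=38, tardiness=max(0,38-28)=10
Total tardiness = 34

34


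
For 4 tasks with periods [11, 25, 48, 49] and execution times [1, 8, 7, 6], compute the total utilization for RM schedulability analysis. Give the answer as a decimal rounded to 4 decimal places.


Compute individual utilizations (exact fractions):
  Task 1: C/T = 1/11 (approx. 0.0909)
  Task 2: C/T = 8/25 (approx. 0.32)
  Task 3: C/T = 7/48 (approx. 0.1458)
  Task 4: C/T = 6/49 (approx. 0.1224)
Total utilization U = 1/11 + 8/25 + 7/48 + 6/49 = 439301/646800
Rounded to 4 decimal places: U = 0.6792
RM (Liu & Layland) bound for 4 tasks = 0.756828; compare with U = 439301/646800 (approx. 0.679191)
U <= bound, so schedulable by RM sufficient condition.

0.6792


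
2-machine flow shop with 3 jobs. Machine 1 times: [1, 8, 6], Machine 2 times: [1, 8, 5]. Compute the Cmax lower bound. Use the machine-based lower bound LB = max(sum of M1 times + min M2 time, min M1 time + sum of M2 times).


LB1 = sum(M1 times) + min(M2 times) = 15 + 1 = 16
LB2 = min(M1 times) + sum(M2 times) = 1 + 14 = 15
Lower bound = max(LB1, LB2) = max(16, 15) = 16

16


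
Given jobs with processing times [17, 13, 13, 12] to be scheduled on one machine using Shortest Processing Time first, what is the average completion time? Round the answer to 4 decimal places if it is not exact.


Sort jobs by processing time (SPT order): [12, 13, 13, 17]
Compute completion times sequentially:
  Job 1: processing = 12, completes at 12
  Job 2: processing = 13, completes at 25
  Job 3: processing = 13, completes at 38
  Job 4: processing = 17, completes at 55
Sum of completion times = 130
Average completion time = 130/4 = 32.5

32.5


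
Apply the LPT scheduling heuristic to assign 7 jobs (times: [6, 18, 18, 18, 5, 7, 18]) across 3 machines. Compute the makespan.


Sort jobs in decreasing order (LPT): [18, 18, 18, 18, 7, 6, 5]
Assign each job to the least loaded machine:
  Machine 1: jobs [18, 18], load = 36
  Machine 2: jobs [18, 7], load = 25
  Machine 3: jobs [18, 6, 5], load = 29
Makespan = max load = 36

36


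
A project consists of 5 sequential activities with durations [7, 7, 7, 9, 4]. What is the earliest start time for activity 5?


Activity 5 starts after activities 1 through 4 complete.
Predecessor durations: [7, 7, 7, 9]
ES = 7 + 7 + 7 + 9 = 30

30


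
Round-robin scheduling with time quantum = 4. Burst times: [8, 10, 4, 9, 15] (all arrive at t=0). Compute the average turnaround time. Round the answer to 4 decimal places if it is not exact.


Time quantum = 4
Execution trace:
  J1 runs 4 units, time = 4
  J2 runs 4 units, time = 8
  J3 runs 4 units, time = 12
  J4 runs 4 units, time = 16
  J5 runs 4 units, time = 20
  J1 runs 4 units, time = 24
  J2 runs 4 units, time = 28
  J4 runs 4 units, time = 32
  J5 runs 4 units, time = 36
  J2 runs 2 units, time = 38
  J4 runs 1 units, time = 39
  J5 runs 4 units, time = 43
  J5 runs 3 units, time = 46
Finish times: [24, 38, 12, 39, 46]
Average turnaround = 159/5 = 31.8

31.8


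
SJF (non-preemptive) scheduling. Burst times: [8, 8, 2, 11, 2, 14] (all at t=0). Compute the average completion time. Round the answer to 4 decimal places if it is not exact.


SJF order (ascending): [2, 2, 8, 8, 11, 14]
Completion times:
  Job 1: burst=2, C=2
  Job 2: burst=2, C=4
  Job 3: burst=8, C=12
  Job 4: burst=8, C=20
  Job 5: burst=11, C=31
  Job 6: burst=14, C=45
Average completion = 114/6 = 19.0

19.0


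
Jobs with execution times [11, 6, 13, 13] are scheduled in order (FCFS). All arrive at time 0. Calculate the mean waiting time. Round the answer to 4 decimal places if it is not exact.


FCFS order (as given): [11, 6, 13, 13]
Waiting times:
  Job 1: wait = 0
  Job 2: wait = 11
  Job 3: wait = 17
  Job 4: wait = 30
Sum of waiting times = 58
Average waiting time = 58/4 = 14.5

14.5


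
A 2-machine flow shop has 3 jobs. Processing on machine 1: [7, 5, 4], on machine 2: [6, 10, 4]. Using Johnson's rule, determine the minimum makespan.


Apply Johnson's rule:
  Group 1 (a <= b): [(3, 4, 4), (2, 5, 10)]
  Group 2 (a > b): [(1, 7, 6)]
Optimal job order: [3, 2, 1]
Schedule:
  Job 3: M1 done at 4, M2 done at 8
  Job 2: M1 done at 9, M2 done at 19
  Job 1: M1 done at 16, M2 done at 25
Makespan = 25

25


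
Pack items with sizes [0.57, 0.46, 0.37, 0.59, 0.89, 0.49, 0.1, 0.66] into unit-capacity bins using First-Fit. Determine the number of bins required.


Place items sequentially using First-Fit:
  Item 0.57 -> new Bin 1
  Item 0.46 -> new Bin 2
  Item 0.37 -> Bin 1 (now 0.94)
  Item 0.59 -> new Bin 3
  Item 0.89 -> new Bin 4
  Item 0.49 -> Bin 2 (now 0.95)
  Item 0.1 -> Bin 3 (now 0.69)
  Item 0.66 -> new Bin 5
Total bins used = 5

5


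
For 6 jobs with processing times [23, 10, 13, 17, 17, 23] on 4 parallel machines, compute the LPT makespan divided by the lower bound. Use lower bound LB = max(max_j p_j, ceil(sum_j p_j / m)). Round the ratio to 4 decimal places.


LPT order: [23, 23, 17, 17, 13, 10]
Machine loads after assignment: [23, 23, 30, 27]
LPT makespan = 30
Lower bound = max(max_job, ceil(total/4)) = max(23, 26) = 26
Ratio = 30 / 26 = 1.1538

1.1538


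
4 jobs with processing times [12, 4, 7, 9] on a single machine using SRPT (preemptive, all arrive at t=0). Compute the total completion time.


Since all jobs arrive at t=0, SRPT equals SPT ordering.
SPT order: [4, 7, 9, 12]
Completion times:
  Job 1: p=4, C=4
  Job 2: p=7, C=11
  Job 3: p=9, C=20
  Job 4: p=12, C=32
Total completion time = 4 + 11 + 20 + 32 = 67

67


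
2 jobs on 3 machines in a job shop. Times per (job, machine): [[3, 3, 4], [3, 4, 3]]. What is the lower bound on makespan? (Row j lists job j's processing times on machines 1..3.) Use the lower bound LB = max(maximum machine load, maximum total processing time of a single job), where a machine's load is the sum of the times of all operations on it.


Machine loads:
  Machine 1: 3 + 3 = 6
  Machine 2: 3 + 4 = 7
  Machine 3: 4 + 3 = 7
Max machine load = 7
Job totals:
  Job 1: 10
  Job 2: 10
Max job total = 10
Lower bound = max(7, 10) = 10

10


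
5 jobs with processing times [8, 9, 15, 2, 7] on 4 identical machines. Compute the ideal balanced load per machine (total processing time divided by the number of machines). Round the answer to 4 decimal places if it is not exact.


Total processing time = 8 + 9 + 15 + 2 + 7 = 41
Number of machines = 4
Ideal balanced load = 41 / 4 = 10.25

10.25


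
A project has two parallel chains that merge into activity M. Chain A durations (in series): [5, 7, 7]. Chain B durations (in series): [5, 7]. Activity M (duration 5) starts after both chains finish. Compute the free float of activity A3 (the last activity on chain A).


ES(A3) = sum of predecessors on chain A = 12
EF(A3) = ES + duration = 12 + 7 = 19
Successor of A3 is M. ES(M) = max(sum(A), sum(B)) = max(19, 12) = 19
Free float = ES(successor) - EF(current) = 19 - 19 = 0

0


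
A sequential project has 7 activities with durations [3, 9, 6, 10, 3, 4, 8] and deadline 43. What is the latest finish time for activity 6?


LF(activity 6) = deadline - sum of successor durations
Successors: activities 7 through 7 with durations [8]
Sum of successor durations = 8
LF = 43 - 8 = 35

35


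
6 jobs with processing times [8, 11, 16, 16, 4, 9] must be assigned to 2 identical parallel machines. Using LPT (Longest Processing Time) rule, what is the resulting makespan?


Sort jobs in decreasing order (LPT): [16, 16, 11, 9, 8, 4]
Assign each job to the least loaded machine:
  Machine 1: jobs [16, 11, 4], load = 31
  Machine 2: jobs [16, 9, 8], load = 33
Makespan = max load = 33

33


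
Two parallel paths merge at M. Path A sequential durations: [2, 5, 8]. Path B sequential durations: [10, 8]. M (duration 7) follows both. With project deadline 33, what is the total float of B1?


Forward pass: ES(B1) = sum of predecessors on chain B = 0
EF = ES + duration = 0 + 10 = 10
Backward pass: LF(M) = deadline = 33; LS(M) = 33 - 7 = 26
LF(B1) = LS(M) - sum(successors on chain B) = 26 - 8 = 18
LS = LF - duration = 18 - 10 = 8
Total float = LS - ES = 8 - 0 = 8

8


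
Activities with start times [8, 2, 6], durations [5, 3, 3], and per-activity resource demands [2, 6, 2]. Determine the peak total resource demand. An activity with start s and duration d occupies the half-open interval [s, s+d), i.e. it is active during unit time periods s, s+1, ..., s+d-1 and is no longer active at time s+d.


Each activity i is active on [start_i, start_i + duration_i).
Compute total resource usage per time slot:
  t=0: active resources = [], total = 0
  t=1: active resources = [], total = 0
  t=2: active resources = [6], total = 6
  t=3: active resources = [6], total = 6
  t=4: active resources = [6], total = 6
  t=5: active resources = [], total = 0
  t=6: active resources = [2], total = 2
  t=7: active resources = [2], total = 2
  t=8: active resources = [2, 2], total = 4
  t=9: active resources = [2], total = 2
  t=10: active resources = [2], total = 2
  t=11: active resources = [2], total = 2
  t=12: active resources = [2], total = 2
Peak resource demand = 6

6


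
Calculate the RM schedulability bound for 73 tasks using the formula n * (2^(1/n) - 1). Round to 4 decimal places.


Compute 2^(1/73) = 1.0095403890
Subtract 1: 1.0095403890 - 1 = 0.0095403890
Multiply by n: 73 * 0.0095403890 = 0.6964483970
Round to 4 dp: 0.6964

0.6964


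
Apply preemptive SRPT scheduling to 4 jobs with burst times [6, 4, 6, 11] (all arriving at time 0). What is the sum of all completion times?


Since all jobs arrive at t=0, SRPT equals SPT ordering.
SPT order: [4, 6, 6, 11]
Completion times:
  Job 1: p=4, C=4
  Job 2: p=6, C=10
  Job 3: p=6, C=16
  Job 4: p=11, C=27
Total completion time = 4 + 10 + 16 + 27 = 57

57


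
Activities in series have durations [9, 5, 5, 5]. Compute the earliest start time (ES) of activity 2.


Activity 2 starts after activities 1 through 1 complete.
Predecessor durations: [9]
ES = 9 = 9

9


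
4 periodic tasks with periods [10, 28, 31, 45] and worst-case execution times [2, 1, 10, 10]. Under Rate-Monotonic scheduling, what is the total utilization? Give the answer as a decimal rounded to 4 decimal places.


Compute individual utilizations (exact fractions):
  Task 1: C/T = 2/10 = 1/5 (approx. 0.2)
  Task 2: C/T = 1/28 (approx. 0.0357)
  Task 3: C/T = 10/31 (approx. 0.3226)
  Task 4: C/T = 10/45 = 2/9 (approx. 0.2222)
Total utilization U = 1/5 + 1/28 + 10/31 + 2/9 = 30487/39060
Rounded to 4 decimal places: U = 0.7805
RM (Liu & Layland) bound for 4 tasks = 0.756828; compare with U = 30487/39060 (approx. 0.780517)
bound < U <= 1, so the RM sufficient condition is not met (inconclusive; an exact test such as response-time analysis is needed).

0.7805


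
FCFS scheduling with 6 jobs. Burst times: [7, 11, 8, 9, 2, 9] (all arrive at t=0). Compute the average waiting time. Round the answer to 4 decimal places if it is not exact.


FCFS order (as given): [7, 11, 8, 9, 2, 9]
Waiting times:
  Job 1: wait = 0
  Job 2: wait = 7
  Job 3: wait = 18
  Job 4: wait = 26
  Job 5: wait = 35
  Job 6: wait = 37
Sum of waiting times = 123
Average waiting time = 123/6 = 20.5

20.5


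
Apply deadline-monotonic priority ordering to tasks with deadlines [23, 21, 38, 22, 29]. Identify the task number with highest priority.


Sort tasks by relative deadline (ascending):
  Task 2: deadline = 21
  Task 4: deadline = 22
  Task 1: deadline = 23
  Task 5: deadline = 29
  Task 3: deadline = 38
Priority order (highest first): [2, 4, 1, 5, 3]
Highest priority task = 2

2


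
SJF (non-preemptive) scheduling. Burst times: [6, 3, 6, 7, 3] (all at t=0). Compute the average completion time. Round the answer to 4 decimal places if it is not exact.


SJF order (ascending): [3, 3, 6, 6, 7]
Completion times:
  Job 1: burst=3, C=3
  Job 2: burst=3, C=6
  Job 3: burst=6, C=12
  Job 4: burst=6, C=18
  Job 5: burst=7, C=25
Average completion = 64/5 = 12.8

12.8


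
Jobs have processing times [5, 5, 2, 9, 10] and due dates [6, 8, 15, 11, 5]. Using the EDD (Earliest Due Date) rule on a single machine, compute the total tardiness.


Sort by due date (EDD order): [(10, 5), (5, 6), (5, 8), (9, 11), (2, 15)]
Compute completion times and tardiness:
  Job 1: p=10, d=5, C=10, tardiness=max(0,10-5)=5
  Job 2: p=5, d=6, C=15, tardiness=max(0,15-6)=9
  Job 3: p=5, d=8, C=20, tardiness=max(0,20-8)=12
  Job 4: p=9, d=11, C=29, tardiness=max(0,29-11)=18
  Job 5: p=2, d=15, C=31, tardiness=max(0,31-15)=16
Total tardiness = 60

60


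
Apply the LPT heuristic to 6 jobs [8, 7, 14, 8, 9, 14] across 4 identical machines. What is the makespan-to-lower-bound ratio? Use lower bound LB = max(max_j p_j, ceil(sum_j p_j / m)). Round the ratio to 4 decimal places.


LPT order: [14, 14, 9, 8, 8, 7]
Machine loads after assignment: [14, 14, 16, 16]
LPT makespan = 16
Lower bound = max(max_job, ceil(total/4)) = max(14, 15) = 15
Ratio = 16 / 15 = 1.0667

1.0667


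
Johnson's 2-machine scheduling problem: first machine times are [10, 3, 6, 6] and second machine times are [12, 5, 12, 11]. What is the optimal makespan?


Apply Johnson's rule:
  Group 1 (a <= b): [(2, 3, 5), (3, 6, 12), (4, 6, 11), (1, 10, 12)]
  Group 2 (a > b): []
Optimal job order: [2, 3, 4, 1]
Schedule:
  Job 2: M1 done at 3, M2 done at 8
  Job 3: M1 done at 9, M2 done at 21
  Job 4: M1 done at 15, M2 done at 32
  Job 1: M1 done at 25, M2 done at 44
Makespan = 44

44


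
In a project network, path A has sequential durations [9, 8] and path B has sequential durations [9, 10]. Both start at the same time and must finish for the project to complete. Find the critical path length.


Path A total = 9 + 8 = 17
Path B total = 9 + 10 = 19
Critical path = longest path = max(17, 19) = 19

19


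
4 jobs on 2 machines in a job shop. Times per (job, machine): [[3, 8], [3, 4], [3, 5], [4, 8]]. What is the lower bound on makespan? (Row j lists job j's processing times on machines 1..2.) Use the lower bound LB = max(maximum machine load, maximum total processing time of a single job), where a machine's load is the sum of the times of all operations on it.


Machine loads:
  Machine 1: 3 + 3 + 3 + 4 = 13
  Machine 2: 8 + 4 + 5 + 8 = 25
Max machine load = 25
Job totals:
  Job 1: 11
  Job 2: 7
  Job 3: 8
  Job 4: 12
Max job total = 12
Lower bound = max(25, 12) = 25

25


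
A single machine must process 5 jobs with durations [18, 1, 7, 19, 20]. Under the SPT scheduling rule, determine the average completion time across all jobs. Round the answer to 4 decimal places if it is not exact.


Sort jobs by processing time (SPT order): [1, 7, 18, 19, 20]
Compute completion times sequentially:
  Job 1: processing = 1, completes at 1
  Job 2: processing = 7, completes at 8
  Job 3: processing = 18, completes at 26
  Job 4: processing = 19, completes at 45
  Job 5: processing = 20, completes at 65
Sum of completion times = 145
Average completion time = 145/5 = 29.0

29.0


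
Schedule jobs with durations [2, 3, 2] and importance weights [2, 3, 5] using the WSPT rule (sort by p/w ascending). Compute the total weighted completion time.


Compute p/w ratios and sort ascending (WSPT): [(2, 5), (2, 2), (3, 3)]
Compute weighted completion times:
  Job (p=2,w=5): C=2, w*C=5*2=10
  Job (p=2,w=2): C=4, w*C=2*4=8
  Job (p=3,w=3): C=7, w*C=3*7=21
Total weighted completion time = 39

39


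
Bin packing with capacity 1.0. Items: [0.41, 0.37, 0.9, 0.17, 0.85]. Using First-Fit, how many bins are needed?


Place items sequentially using First-Fit:
  Item 0.41 -> new Bin 1
  Item 0.37 -> Bin 1 (now 0.78)
  Item 0.9 -> new Bin 2
  Item 0.17 -> Bin 1 (now 0.95)
  Item 0.85 -> new Bin 3
Total bins used = 3

3


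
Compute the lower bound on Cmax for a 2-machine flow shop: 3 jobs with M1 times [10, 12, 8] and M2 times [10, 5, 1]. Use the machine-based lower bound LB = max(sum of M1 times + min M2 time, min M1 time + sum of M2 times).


LB1 = sum(M1 times) + min(M2 times) = 30 + 1 = 31
LB2 = min(M1 times) + sum(M2 times) = 8 + 16 = 24
Lower bound = max(LB1, LB2) = max(31, 24) = 31

31


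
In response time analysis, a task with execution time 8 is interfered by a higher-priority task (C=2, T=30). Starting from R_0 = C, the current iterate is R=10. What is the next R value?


R_next = C + ceil(R_prev / T_hp) * C_hp
ceil(10 / 30) = ceil(0.3333) = 1
Interference = 1 * 2 = 2
R_next = 8 + 2 = 10
R_next = R_prev, so the iteration has converged (response time = 10).

10


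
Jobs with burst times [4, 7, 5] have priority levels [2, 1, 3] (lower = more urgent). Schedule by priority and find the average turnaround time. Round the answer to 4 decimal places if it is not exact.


Sort by priority (ascending = highest first):
Order: [(1, 7), (2, 4), (3, 5)]
Completion times:
  Priority 1, burst=7, C=7
  Priority 2, burst=4, C=11
  Priority 3, burst=5, C=16
Average turnaround = 34/3 = 11.3333

11.3333


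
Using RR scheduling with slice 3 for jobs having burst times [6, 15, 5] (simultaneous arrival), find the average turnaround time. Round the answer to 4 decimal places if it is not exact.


Time quantum = 3
Execution trace:
  J1 runs 3 units, time = 3
  J2 runs 3 units, time = 6
  J3 runs 3 units, time = 9
  J1 runs 3 units, time = 12
  J2 runs 3 units, time = 15
  J3 runs 2 units, time = 17
  J2 runs 3 units, time = 20
  J2 runs 3 units, time = 23
  J2 runs 3 units, time = 26
Finish times: [12, 26, 17]
Average turnaround = 55/3 = 18.3333

18.3333


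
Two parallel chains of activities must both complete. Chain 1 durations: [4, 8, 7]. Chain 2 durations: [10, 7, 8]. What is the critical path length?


Path A total = 4 + 8 + 7 = 19
Path B total = 10 + 7 + 8 = 25
Critical path = longest path = max(19, 25) = 25

25


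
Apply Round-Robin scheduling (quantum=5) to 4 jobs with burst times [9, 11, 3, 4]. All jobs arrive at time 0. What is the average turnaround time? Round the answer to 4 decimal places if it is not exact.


Time quantum = 5
Execution trace:
  J1 runs 5 units, time = 5
  J2 runs 5 units, time = 10
  J3 runs 3 units, time = 13
  J4 runs 4 units, time = 17
  J1 runs 4 units, time = 21
  J2 runs 5 units, time = 26
  J2 runs 1 units, time = 27
Finish times: [21, 27, 13, 17]
Average turnaround = 78/4 = 19.5

19.5


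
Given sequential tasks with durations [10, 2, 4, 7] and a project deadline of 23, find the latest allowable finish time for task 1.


LF(activity 1) = deadline - sum of successor durations
Successors: activities 2 through 4 with durations [2, 4, 7]
Sum of successor durations = 13
LF = 23 - 13 = 10

10
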